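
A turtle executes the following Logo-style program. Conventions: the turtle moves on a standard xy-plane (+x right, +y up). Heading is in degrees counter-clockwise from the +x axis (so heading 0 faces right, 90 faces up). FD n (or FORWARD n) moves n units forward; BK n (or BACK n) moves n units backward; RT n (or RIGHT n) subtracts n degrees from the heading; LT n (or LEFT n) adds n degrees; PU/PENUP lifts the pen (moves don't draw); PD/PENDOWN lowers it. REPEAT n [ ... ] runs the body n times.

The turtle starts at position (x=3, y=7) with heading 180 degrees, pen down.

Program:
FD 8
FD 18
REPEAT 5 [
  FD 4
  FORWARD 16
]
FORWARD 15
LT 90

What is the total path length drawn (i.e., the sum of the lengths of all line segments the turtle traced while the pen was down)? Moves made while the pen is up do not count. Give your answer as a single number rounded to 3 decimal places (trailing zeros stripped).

Answer: 141

Derivation:
Executing turtle program step by step:
Start: pos=(3,7), heading=180, pen down
FD 8: (3,7) -> (-5,7) [heading=180, draw]
FD 18: (-5,7) -> (-23,7) [heading=180, draw]
REPEAT 5 [
  -- iteration 1/5 --
  FD 4: (-23,7) -> (-27,7) [heading=180, draw]
  FD 16: (-27,7) -> (-43,7) [heading=180, draw]
  -- iteration 2/5 --
  FD 4: (-43,7) -> (-47,7) [heading=180, draw]
  FD 16: (-47,7) -> (-63,7) [heading=180, draw]
  -- iteration 3/5 --
  FD 4: (-63,7) -> (-67,7) [heading=180, draw]
  FD 16: (-67,7) -> (-83,7) [heading=180, draw]
  -- iteration 4/5 --
  FD 4: (-83,7) -> (-87,7) [heading=180, draw]
  FD 16: (-87,7) -> (-103,7) [heading=180, draw]
  -- iteration 5/5 --
  FD 4: (-103,7) -> (-107,7) [heading=180, draw]
  FD 16: (-107,7) -> (-123,7) [heading=180, draw]
]
FD 15: (-123,7) -> (-138,7) [heading=180, draw]
LT 90: heading 180 -> 270
Final: pos=(-138,7), heading=270, 13 segment(s) drawn

Segment lengths:
  seg 1: (3,7) -> (-5,7), length = 8
  seg 2: (-5,7) -> (-23,7), length = 18
  seg 3: (-23,7) -> (-27,7), length = 4
  seg 4: (-27,7) -> (-43,7), length = 16
  seg 5: (-43,7) -> (-47,7), length = 4
  seg 6: (-47,7) -> (-63,7), length = 16
  seg 7: (-63,7) -> (-67,7), length = 4
  seg 8: (-67,7) -> (-83,7), length = 16
  seg 9: (-83,7) -> (-87,7), length = 4
  seg 10: (-87,7) -> (-103,7), length = 16
  seg 11: (-103,7) -> (-107,7), length = 4
  seg 12: (-107,7) -> (-123,7), length = 16
  seg 13: (-123,7) -> (-138,7), length = 15
Total = 141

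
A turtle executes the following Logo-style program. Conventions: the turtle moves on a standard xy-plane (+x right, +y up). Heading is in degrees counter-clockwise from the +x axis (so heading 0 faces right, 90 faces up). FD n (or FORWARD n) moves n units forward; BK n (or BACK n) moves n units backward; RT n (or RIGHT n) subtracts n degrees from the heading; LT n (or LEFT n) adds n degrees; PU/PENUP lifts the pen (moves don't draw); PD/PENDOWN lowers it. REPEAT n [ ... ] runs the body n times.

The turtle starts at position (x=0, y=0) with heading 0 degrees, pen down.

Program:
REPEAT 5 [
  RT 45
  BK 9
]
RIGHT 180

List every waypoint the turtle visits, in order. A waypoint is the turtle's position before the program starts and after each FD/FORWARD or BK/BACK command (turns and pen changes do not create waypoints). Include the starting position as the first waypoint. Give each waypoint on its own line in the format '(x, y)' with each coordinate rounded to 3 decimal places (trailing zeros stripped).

Executing turtle program step by step:
Start: pos=(0,0), heading=0, pen down
REPEAT 5 [
  -- iteration 1/5 --
  RT 45: heading 0 -> 315
  BK 9: (0,0) -> (-6.364,6.364) [heading=315, draw]
  -- iteration 2/5 --
  RT 45: heading 315 -> 270
  BK 9: (-6.364,6.364) -> (-6.364,15.364) [heading=270, draw]
  -- iteration 3/5 --
  RT 45: heading 270 -> 225
  BK 9: (-6.364,15.364) -> (0,21.728) [heading=225, draw]
  -- iteration 4/5 --
  RT 45: heading 225 -> 180
  BK 9: (0,21.728) -> (9,21.728) [heading=180, draw]
  -- iteration 5/5 --
  RT 45: heading 180 -> 135
  BK 9: (9,21.728) -> (15.364,15.364) [heading=135, draw]
]
RT 180: heading 135 -> 315
Final: pos=(15.364,15.364), heading=315, 5 segment(s) drawn
Waypoints (6 total):
(0, 0)
(-6.364, 6.364)
(-6.364, 15.364)
(0, 21.728)
(9, 21.728)
(15.364, 15.364)

Answer: (0, 0)
(-6.364, 6.364)
(-6.364, 15.364)
(0, 21.728)
(9, 21.728)
(15.364, 15.364)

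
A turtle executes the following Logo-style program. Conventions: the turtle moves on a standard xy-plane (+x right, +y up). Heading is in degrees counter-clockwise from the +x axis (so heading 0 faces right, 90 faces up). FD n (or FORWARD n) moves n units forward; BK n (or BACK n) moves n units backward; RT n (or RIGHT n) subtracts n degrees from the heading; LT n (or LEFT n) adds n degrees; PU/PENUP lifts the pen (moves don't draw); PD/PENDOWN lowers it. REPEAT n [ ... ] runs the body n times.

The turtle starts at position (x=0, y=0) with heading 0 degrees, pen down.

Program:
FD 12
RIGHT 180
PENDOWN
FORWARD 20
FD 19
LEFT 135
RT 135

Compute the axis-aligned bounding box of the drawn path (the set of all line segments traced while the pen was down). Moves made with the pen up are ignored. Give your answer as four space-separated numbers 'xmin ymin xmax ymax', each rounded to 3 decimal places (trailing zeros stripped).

Executing turtle program step by step:
Start: pos=(0,0), heading=0, pen down
FD 12: (0,0) -> (12,0) [heading=0, draw]
RT 180: heading 0 -> 180
PD: pen down
FD 20: (12,0) -> (-8,0) [heading=180, draw]
FD 19: (-8,0) -> (-27,0) [heading=180, draw]
LT 135: heading 180 -> 315
RT 135: heading 315 -> 180
Final: pos=(-27,0), heading=180, 3 segment(s) drawn

Segment endpoints: x in {-27, -8, 0, 12}, y in {0, 0, 0}
xmin=-27, ymin=0, xmax=12, ymax=0

Answer: -27 0 12 0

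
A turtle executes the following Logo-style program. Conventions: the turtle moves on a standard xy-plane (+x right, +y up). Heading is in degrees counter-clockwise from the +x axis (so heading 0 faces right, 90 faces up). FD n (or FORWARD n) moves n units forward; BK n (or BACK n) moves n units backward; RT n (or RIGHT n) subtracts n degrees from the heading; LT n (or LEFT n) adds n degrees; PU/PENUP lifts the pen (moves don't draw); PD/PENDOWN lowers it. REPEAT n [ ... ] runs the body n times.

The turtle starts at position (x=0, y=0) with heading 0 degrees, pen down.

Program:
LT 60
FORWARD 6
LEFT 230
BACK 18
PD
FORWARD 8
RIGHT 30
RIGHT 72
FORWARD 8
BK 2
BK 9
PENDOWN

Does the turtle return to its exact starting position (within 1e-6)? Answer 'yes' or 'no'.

Executing turtle program step by step:
Start: pos=(0,0), heading=0, pen down
LT 60: heading 0 -> 60
FD 6: (0,0) -> (3,5.196) [heading=60, draw]
LT 230: heading 60 -> 290
BK 18: (3,5.196) -> (-3.156,22.111) [heading=290, draw]
PD: pen down
FD 8: (-3.156,22.111) -> (-0.42,14.593) [heading=290, draw]
RT 30: heading 290 -> 260
RT 72: heading 260 -> 188
FD 8: (-0.42,14.593) -> (-8.342,13.48) [heading=188, draw]
BK 2: (-8.342,13.48) -> (-6.362,13.758) [heading=188, draw]
BK 9: (-6.362,13.758) -> (2.551,15.011) [heading=188, draw]
PD: pen down
Final: pos=(2.551,15.011), heading=188, 6 segment(s) drawn

Start position: (0, 0)
Final position: (2.551, 15.011)
Distance = 15.226; >= 1e-6 -> NOT closed

Answer: no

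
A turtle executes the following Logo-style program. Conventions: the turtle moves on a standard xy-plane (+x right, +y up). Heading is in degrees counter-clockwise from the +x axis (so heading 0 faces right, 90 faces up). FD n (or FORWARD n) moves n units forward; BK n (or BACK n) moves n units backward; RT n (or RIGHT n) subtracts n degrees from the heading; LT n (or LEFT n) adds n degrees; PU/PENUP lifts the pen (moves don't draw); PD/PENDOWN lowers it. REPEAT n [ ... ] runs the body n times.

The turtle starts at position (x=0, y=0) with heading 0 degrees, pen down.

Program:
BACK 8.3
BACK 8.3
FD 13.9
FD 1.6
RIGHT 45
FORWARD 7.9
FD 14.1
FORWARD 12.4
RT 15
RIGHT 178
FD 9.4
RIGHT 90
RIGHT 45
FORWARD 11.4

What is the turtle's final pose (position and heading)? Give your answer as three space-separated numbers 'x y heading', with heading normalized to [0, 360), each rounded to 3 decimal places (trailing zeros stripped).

Executing turtle program step by step:
Start: pos=(0,0), heading=0, pen down
BK 8.3: (0,0) -> (-8.3,0) [heading=0, draw]
BK 8.3: (-8.3,0) -> (-16.6,0) [heading=0, draw]
FD 13.9: (-16.6,0) -> (-2.7,0) [heading=0, draw]
FD 1.6: (-2.7,0) -> (-1.1,0) [heading=0, draw]
RT 45: heading 0 -> 315
FD 7.9: (-1.1,0) -> (4.486,-5.586) [heading=315, draw]
FD 14.1: (4.486,-5.586) -> (14.456,-15.556) [heading=315, draw]
FD 12.4: (14.456,-15.556) -> (23.224,-24.324) [heading=315, draw]
RT 15: heading 315 -> 300
RT 178: heading 300 -> 122
FD 9.4: (23.224,-24.324) -> (18.243,-16.353) [heading=122, draw]
RT 90: heading 122 -> 32
RT 45: heading 32 -> 347
FD 11.4: (18.243,-16.353) -> (29.351,-18.917) [heading=347, draw]
Final: pos=(29.351,-18.917), heading=347, 9 segment(s) drawn

Answer: 29.351 -18.917 347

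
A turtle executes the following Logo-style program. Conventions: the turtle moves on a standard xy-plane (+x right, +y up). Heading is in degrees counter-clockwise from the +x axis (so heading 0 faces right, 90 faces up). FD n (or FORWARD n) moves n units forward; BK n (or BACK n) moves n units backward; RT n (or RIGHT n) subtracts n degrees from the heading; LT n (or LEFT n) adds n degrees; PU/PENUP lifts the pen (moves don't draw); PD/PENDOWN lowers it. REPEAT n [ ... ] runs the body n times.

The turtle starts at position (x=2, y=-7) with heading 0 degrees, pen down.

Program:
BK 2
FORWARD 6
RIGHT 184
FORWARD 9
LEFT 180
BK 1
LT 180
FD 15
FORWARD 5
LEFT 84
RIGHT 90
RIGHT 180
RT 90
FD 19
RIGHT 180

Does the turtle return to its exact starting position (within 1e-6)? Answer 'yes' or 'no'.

Answer: no

Derivation:
Executing turtle program step by step:
Start: pos=(2,-7), heading=0, pen down
BK 2: (2,-7) -> (0,-7) [heading=0, draw]
FD 6: (0,-7) -> (6,-7) [heading=0, draw]
RT 184: heading 0 -> 176
FD 9: (6,-7) -> (-2.978,-6.372) [heading=176, draw]
LT 180: heading 176 -> 356
BK 1: (-2.978,-6.372) -> (-3.976,-6.302) [heading=356, draw]
LT 180: heading 356 -> 176
FD 15: (-3.976,-6.302) -> (-18.939,-5.256) [heading=176, draw]
FD 5: (-18.939,-5.256) -> (-23.927,-4.907) [heading=176, draw]
LT 84: heading 176 -> 260
RT 90: heading 260 -> 170
RT 180: heading 170 -> 350
RT 90: heading 350 -> 260
FD 19: (-23.927,-4.907) -> (-27.226,-23.619) [heading=260, draw]
RT 180: heading 260 -> 80
Final: pos=(-27.226,-23.619), heading=80, 7 segment(s) drawn

Start position: (2, -7)
Final position: (-27.226, -23.619)
Distance = 33.621; >= 1e-6 -> NOT closed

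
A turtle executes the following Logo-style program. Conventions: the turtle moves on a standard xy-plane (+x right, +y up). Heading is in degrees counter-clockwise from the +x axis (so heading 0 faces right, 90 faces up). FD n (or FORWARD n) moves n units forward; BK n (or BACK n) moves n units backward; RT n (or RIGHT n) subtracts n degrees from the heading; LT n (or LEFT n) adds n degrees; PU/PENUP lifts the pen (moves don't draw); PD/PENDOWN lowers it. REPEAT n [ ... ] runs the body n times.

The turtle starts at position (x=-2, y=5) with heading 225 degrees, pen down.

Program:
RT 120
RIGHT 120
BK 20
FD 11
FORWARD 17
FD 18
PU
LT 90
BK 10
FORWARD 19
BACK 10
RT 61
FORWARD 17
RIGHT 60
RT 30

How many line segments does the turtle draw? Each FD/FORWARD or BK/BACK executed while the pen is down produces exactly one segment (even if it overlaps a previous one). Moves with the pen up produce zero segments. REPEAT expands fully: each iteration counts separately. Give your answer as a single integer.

Executing turtle program step by step:
Start: pos=(-2,5), heading=225, pen down
RT 120: heading 225 -> 105
RT 120: heading 105 -> 345
BK 20: (-2,5) -> (-21.319,10.176) [heading=345, draw]
FD 11: (-21.319,10.176) -> (-10.693,7.329) [heading=345, draw]
FD 17: (-10.693,7.329) -> (5.727,2.929) [heading=345, draw]
FD 18: (5.727,2.929) -> (23.114,-1.729) [heading=345, draw]
PU: pen up
LT 90: heading 345 -> 75
BK 10: (23.114,-1.729) -> (20.526,-11.389) [heading=75, move]
FD 19: (20.526,-11.389) -> (25.443,6.964) [heading=75, move]
BK 10: (25.443,6.964) -> (22.855,-2.695) [heading=75, move]
RT 61: heading 75 -> 14
FD 17: (22.855,-2.695) -> (39.35,1.417) [heading=14, move]
RT 60: heading 14 -> 314
RT 30: heading 314 -> 284
Final: pos=(39.35,1.417), heading=284, 4 segment(s) drawn
Segments drawn: 4

Answer: 4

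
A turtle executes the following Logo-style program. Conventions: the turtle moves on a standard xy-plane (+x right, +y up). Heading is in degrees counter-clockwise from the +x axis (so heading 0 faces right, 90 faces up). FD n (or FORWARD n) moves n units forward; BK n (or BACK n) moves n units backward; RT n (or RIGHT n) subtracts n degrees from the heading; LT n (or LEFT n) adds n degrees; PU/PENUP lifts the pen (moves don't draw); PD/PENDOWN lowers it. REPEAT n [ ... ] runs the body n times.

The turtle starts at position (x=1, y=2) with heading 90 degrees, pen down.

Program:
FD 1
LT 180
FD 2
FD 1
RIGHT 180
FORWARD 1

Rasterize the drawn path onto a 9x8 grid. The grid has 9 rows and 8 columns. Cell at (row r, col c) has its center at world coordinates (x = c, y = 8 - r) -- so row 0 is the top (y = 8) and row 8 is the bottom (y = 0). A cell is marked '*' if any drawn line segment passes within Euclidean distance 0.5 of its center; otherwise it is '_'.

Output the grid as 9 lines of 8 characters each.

Segment 0: (1,2) -> (1,3)
Segment 1: (1,3) -> (1,1)
Segment 2: (1,1) -> (1,0)
Segment 3: (1,0) -> (1,1)

Answer: ________
________
________
________
________
_*______
_*______
_*______
_*______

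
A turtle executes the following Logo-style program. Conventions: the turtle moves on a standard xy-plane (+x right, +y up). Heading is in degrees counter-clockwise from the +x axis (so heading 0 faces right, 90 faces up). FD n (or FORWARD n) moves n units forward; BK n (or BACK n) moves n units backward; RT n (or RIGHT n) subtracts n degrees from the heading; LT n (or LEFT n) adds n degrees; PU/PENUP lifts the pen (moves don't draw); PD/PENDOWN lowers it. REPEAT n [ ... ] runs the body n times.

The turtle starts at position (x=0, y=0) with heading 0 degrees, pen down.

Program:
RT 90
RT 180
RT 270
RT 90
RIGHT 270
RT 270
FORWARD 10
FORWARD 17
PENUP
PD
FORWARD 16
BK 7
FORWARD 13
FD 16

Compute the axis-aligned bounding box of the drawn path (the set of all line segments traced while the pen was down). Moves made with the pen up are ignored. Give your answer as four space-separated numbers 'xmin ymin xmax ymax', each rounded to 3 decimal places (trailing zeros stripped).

Executing turtle program step by step:
Start: pos=(0,0), heading=0, pen down
RT 90: heading 0 -> 270
RT 180: heading 270 -> 90
RT 270: heading 90 -> 180
RT 90: heading 180 -> 90
RT 270: heading 90 -> 180
RT 270: heading 180 -> 270
FD 10: (0,0) -> (0,-10) [heading=270, draw]
FD 17: (0,-10) -> (0,-27) [heading=270, draw]
PU: pen up
PD: pen down
FD 16: (0,-27) -> (0,-43) [heading=270, draw]
BK 7: (0,-43) -> (0,-36) [heading=270, draw]
FD 13: (0,-36) -> (0,-49) [heading=270, draw]
FD 16: (0,-49) -> (0,-65) [heading=270, draw]
Final: pos=(0,-65), heading=270, 6 segment(s) drawn

Segment endpoints: x in {0, 0, 0, 0, 0, 0, 0}, y in {-65, -49, -43, -36, -27, -10, 0}
xmin=0, ymin=-65, xmax=0, ymax=0

Answer: 0 -65 0 0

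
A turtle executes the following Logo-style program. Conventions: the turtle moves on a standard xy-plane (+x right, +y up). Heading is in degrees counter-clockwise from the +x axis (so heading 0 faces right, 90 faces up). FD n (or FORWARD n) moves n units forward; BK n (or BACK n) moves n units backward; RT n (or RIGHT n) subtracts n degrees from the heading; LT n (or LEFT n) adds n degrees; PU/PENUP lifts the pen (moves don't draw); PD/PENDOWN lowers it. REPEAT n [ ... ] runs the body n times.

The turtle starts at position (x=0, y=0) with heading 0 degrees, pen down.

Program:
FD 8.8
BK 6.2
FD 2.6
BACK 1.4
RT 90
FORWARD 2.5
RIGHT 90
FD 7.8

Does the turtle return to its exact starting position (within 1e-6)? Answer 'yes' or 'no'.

Answer: no

Derivation:
Executing turtle program step by step:
Start: pos=(0,0), heading=0, pen down
FD 8.8: (0,0) -> (8.8,0) [heading=0, draw]
BK 6.2: (8.8,0) -> (2.6,0) [heading=0, draw]
FD 2.6: (2.6,0) -> (5.2,0) [heading=0, draw]
BK 1.4: (5.2,0) -> (3.8,0) [heading=0, draw]
RT 90: heading 0 -> 270
FD 2.5: (3.8,0) -> (3.8,-2.5) [heading=270, draw]
RT 90: heading 270 -> 180
FD 7.8: (3.8,-2.5) -> (-4,-2.5) [heading=180, draw]
Final: pos=(-4,-2.5), heading=180, 6 segment(s) drawn

Start position: (0, 0)
Final position: (-4, -2.5)
Distance = 4.717; >= 1e-6 -> NOT closed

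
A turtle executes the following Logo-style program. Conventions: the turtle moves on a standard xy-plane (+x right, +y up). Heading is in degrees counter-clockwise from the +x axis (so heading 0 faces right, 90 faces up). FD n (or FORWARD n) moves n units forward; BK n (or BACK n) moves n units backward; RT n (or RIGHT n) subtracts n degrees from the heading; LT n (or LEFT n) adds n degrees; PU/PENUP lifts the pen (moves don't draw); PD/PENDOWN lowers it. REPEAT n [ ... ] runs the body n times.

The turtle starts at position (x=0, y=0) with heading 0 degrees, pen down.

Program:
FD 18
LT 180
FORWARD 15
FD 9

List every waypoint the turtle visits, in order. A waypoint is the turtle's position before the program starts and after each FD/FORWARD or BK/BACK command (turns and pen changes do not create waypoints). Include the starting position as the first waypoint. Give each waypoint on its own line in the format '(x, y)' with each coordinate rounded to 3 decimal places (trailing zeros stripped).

Executing turtle program step by step:
Start: pos=(0,0), heading=0, pen down
FD 18: (0,0) -> (18,0) [heading=0, draw]
LT 180: heading 0 -> 180
FD 15: (18,0) -> (3,0) [heading=180, draw]
FD 9: (3,0) -> (-6,0) [heading=180, draw]
Final: pos=(-6,0), heading=180, 3 segment(s) drawn
Waypoints (4 total):
(0, 0)
(18, 0)
(3, 0)
(-6, 0)

Answer: (0, 0)
(18, 0)
(3, 0)
(-6, 0)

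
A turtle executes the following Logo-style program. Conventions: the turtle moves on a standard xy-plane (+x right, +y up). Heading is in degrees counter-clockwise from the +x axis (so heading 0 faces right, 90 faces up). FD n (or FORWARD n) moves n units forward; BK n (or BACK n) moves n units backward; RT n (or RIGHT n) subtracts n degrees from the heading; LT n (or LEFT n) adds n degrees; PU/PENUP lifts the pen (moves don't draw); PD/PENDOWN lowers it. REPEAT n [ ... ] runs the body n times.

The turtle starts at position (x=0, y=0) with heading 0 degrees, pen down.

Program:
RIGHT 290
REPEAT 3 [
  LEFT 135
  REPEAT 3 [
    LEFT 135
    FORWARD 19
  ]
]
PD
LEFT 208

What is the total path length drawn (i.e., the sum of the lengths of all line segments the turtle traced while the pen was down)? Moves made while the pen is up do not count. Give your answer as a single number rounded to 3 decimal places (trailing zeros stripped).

Executing turtle program step by step:
Start: pos=(0,0), heading=0, pen down
RT 290: heading 0 -> 70
REPEAT 3 [
  -- iteration 1/3 --
  LT 135: heading 70 -> 205
  REPEAT 3 [
    -- iteration 1/3 --
    LT 135: heading 205 -> 340
    FD 19: (0,0) -> (17.854,-6.498) [heading=340, draw]
    -- iteration 2/3 --
    LT 135: heading 340 -> 115
    FD 19: (17.854,-6.498) -> (9.824,10.721) [heading=115, draw]
    -- iteration 3/3 --
    LT 135: heading 115 -> 250
    FD 19: (9.824,10.721) -> (3.326,-7.133) [heading=250, draw]
  ]
  -- iteration 2/3 --
  LT 135: heading 250 -> 25
  REPEAT 3 [
    -- iteration 1/3 --
    LT 135: heading 25 -> 160
    FD 19: (3.326,-7.133) -> (-14.528,-0.634) [heading=160, draw]
    -- iteration 2/3 --
    LT 135: heading 160 -> 295
    FD 19: (-14.528,-0.634) -> (-6.498,-17.854) [heading=295, draw]
    -- iteration 3/3 --
    LT 135: heading 295 -> 70
    FD 19: (-6.498,-17.854) -> (0,0) [heading=70, draw]
  ]
  -- iteration 3/3 --
  LT 135: heading 70 -> 205
  REPEAT 3 [
    -- iteration 1/3 --
    LT 135: heading 205 -> 340
    FD 19: (0,0) -> (17.854,-6.498) [heading=340, draw]
    -- iteration 2/3 --
    LT 135: heading 340 -> 115
    FD 19: (17.854,-6.498) -> (9.824,10.721) [heading=115, draw]
    -- iteration 3/3 --
    LT 135: heading 115 -> 250
    FD 19: (9.824,10.721) -> (3.326,-7.133) [heading=250, draw]
  ]
]
PD: pen down
LT 208: heading 250 -> 98
Final: pos=(3.326,-7.133), heading=98, 9 segment(s) drawn

Segment lengths:
  seg 1: (0,0) -> (17.854,-6.498), length = 19
  seg 2: (17.854,-6.498) -> (9.824,10.721), length = 19
  seg 3: (9.824,10.721) -> (3.326,-7.133), length = 19
  seg 4: (3.326,-7.133) -> (-14.528,-0.634), length = 19
  seg 5: (-14.528,-0.634) -> (-6.498,-17.854), length = 19
  seg 6: (-6.498,-17.854) -> (0,0), length = 19
  seg 7: (0,0) -> (17.854,-6.498), length = 19
  seg 8: (17.854,-6.498) -> (9.824,10.721), length = 19
  seg 9: (9.824,10.721) -> (3.326,-7.133), length = 19
Total = 171

Answer: 171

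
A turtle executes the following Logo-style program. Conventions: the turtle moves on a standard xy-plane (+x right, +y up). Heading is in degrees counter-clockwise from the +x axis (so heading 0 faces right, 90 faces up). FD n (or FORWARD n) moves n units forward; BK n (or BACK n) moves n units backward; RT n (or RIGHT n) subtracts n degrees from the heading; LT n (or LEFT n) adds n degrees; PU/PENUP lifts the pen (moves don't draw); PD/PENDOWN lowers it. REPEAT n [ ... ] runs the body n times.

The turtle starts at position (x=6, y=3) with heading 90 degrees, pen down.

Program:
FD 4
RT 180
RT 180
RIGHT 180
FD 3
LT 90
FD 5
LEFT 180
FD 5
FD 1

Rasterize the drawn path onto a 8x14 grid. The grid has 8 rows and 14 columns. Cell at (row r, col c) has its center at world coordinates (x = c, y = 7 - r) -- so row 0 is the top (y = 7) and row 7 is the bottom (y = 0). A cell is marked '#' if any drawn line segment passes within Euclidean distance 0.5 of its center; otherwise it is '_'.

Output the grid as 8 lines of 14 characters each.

Answer: ______#_______
______#_______
______#_______
_____#######__
______#_______
______________
______________
______________

Derivation:
Segment 0: (6,3) -> (6,7)
Segment 1: (6,7) -> (6,4)
Segment 2: (6,4) -> (11,4)
Segment 3: (11,4) -> (6,4)
Segment 4: (6,4) -> (5,4)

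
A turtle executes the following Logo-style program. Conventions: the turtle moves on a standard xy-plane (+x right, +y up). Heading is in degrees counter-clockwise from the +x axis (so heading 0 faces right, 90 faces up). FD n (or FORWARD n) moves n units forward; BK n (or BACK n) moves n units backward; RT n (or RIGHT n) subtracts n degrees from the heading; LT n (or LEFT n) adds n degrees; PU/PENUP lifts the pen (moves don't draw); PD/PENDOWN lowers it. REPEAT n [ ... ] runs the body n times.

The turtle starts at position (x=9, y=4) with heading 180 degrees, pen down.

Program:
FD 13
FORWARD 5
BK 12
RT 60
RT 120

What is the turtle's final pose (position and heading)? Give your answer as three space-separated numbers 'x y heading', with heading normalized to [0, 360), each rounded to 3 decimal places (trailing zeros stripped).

Answer: 3 4 0

Derivation:
Executing turtle program step by step:
Start: pos=(9,4), heading=180, pen down
FD 13: (9,4) -> (-4,4) [heading=180, draw]
FD 5: (-4,4) -> (-9,4) [heading=180, draw]
BK 12: (-9,4) -> (3,4) [heading=180, draw]
RT 60: heading 180 -> 120
RT 120: heading 120 -> 0
Final: pos=(3,4), heading=0, 3 segment(s) drawn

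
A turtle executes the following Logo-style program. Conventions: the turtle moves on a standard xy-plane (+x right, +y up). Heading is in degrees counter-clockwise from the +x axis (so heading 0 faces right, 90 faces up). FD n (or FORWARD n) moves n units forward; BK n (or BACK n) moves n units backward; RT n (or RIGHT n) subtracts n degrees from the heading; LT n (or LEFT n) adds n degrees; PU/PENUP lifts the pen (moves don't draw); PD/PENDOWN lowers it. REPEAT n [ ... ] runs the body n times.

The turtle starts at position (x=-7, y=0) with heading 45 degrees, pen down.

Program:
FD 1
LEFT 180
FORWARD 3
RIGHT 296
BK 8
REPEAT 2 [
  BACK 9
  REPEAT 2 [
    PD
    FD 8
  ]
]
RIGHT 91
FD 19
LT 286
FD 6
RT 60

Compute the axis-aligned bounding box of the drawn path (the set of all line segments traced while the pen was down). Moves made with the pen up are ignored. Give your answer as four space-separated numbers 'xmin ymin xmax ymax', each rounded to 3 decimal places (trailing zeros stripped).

Answer: -27.886 -12.959 -6.293 14.66

Derivation:
Executing turtle program step by step:
Start: pos=(-7,0), heading=45, pen down
FD 1: (-7,0) -> (-6.293,0.707) [heading=45, draw]
LT 180: heading 45 -> 225
FD 3: (-6.293,0.707) -> (-8.414,-1.414) [heading=225, draw]
RT 296: heading 225 -> 289
BK 8: (-8.414,-1.414) -> (-11.019,6.15) [heading=289, draw]
REPEAT 2 [
  -- iteration 1/2 --
  BK 9: (-11.019,6.15) -> (-13.949,14.66) [heading=289, draw]
  REPEAT 2 [
    -- iteration 1/2 --
    PD: pen down
    FD 8: (-13.949,14.66) -> (-11.344,7.095) [heading=289, draw]
    -- iteration 2/2 --
    PD: pen down
    FD 8: (-11.344,7.095) -> (-8.74,-0.469) [heading=289, draw]
  ]
  -- iteration 2/2 --
  BK 9: (-8.74,-0.469) -> (-11.67,8.041) [heading=289, draw]
  REPEAT 2 [
    -- iteration 1/2 --
    PD: pen down
    FD 8: (-11.67,8.041) -> (-9.065,0.477) [heading=289, draw]
    -- iteration 2/2 --
    PD: pen down
    FD 8: (-9.065,0.477) -> (-6.461,-7.087) [heading=289, draw]
  ]
]
RT 91: heading 289 -> 198
FD 19: (-6.461,-7.087) -> (-24.531,-12.959) [heading=198, draw]
LT 286: heading 198 -> 124
FD 6: (-24.531,-12.959) -> (-27.886,-7.984) [heading=124, draw]
RT 60: heading 124 -> 64
Final: pos=(-27.886,-7.984), heading=64, 11 segment(s) drawn

Segment endpoints: x in {-27.886, -24.531, -13.949, -11.67, -11.344, -11.019, -9.065, -8.74, -8.414, -7, -6.461, -6.293}, y in {-12.959, -7.984, -7.087, -1.414, -0.469, 0, 0.477, 0.707, 6.15, 7.095, 8.041, 14.66}
xmin=-27.886, ymin=-12.959, xmax=-6.293, ymax=14.66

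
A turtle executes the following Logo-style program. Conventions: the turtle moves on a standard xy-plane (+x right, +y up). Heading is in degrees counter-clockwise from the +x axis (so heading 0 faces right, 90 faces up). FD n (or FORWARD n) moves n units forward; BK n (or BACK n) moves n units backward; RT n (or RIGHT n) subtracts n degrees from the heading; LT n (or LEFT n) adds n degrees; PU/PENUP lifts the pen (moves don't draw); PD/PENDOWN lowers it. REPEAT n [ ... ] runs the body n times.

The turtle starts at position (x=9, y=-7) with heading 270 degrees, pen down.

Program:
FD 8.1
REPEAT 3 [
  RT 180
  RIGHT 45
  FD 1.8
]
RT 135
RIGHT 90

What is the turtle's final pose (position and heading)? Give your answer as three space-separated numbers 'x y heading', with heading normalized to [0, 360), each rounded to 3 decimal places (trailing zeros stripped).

Executing turtle program step by step:
Start: pos=(9,-7), heading=270, pen down
FD 8.1: (9,-7) -> (9,-15.1) [heading=270, draw]
REPEAT 3 [
  -- iteration 1/3 --
  RT 180: heading 270 -> 90
  RT 45: heading 90 -> 45
  FD 1.8: (9,-15.1) -> (10.273,-13.827) [heading=45, draw]
  -- iteration 2/3 --
  RT 180: heading 45 -> 225
  RT 45: heading 225 -> 180
  FD 1.8: (10.273,-13.827) -> (8.473,-13.827) [heading=180, draw]
  -- iteration 3/3 --
  RT 180: heading 180 -> 0
  RT 45: heading 0 -> 315
  FD 1.8: (8.473,-13.827) -> (9.746,-15.1) [heading=315, draw]
]
RT 135: heading 315 -> 180
RT 90: heading 180 -> 90
Final: pos=(9.746,-15.1), heading=90, 4 segment(s) drawn

Answer: 9.746 -15.1 90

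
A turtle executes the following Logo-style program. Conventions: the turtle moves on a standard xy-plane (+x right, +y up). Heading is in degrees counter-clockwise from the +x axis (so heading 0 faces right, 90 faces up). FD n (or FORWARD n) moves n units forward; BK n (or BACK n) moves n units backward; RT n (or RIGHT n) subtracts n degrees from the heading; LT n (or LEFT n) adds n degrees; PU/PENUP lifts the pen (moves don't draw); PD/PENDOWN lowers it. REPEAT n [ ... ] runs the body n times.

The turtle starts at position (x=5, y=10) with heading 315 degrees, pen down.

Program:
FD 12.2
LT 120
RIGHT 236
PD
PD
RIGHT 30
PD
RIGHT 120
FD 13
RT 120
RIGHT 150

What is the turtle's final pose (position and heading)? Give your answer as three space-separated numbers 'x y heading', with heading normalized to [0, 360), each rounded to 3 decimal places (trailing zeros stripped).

Answer: 22.155 11.185 139

Derivation:
Executing turtle program step by step:
Start: pos=(5,10), heading=315, pen down
FD 12.2: (5,10) -> (13.627,1.373) [heading=315, draw]
LT 120: heading 315 -> 75
RT 236: heading 75 -> 199
PD: pen down
PD: pen down
RT 30: heading 199 -> 169
PD: pen down
RT 120: heading 169 -> 49
FD 13: (13.627,1.373) -> (22.155,11.185) [heading=49, draw]
RT 120: heading 49 -> 289
RT 150: heading 289 -> 139
Final: pos=(22.155,11.185), heading=139, 2 segment(s) drawn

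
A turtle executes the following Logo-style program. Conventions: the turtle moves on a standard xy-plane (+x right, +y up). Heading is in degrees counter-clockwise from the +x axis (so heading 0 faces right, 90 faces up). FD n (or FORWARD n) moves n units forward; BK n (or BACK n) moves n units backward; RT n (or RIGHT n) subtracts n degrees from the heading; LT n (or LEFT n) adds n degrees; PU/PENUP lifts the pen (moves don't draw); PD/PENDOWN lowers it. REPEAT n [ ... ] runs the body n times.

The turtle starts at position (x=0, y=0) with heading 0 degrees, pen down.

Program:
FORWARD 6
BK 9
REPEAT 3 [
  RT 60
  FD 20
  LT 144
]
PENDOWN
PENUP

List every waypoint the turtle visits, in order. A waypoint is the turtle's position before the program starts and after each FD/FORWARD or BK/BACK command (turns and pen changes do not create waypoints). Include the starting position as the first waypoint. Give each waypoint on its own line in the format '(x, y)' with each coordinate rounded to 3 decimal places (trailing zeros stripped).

Executing turtle program step by step:
Start: pos=(0,0), heading=0, pen down
FD 6: (0,0) -> (6,0) [heading=0, draw]
BK 9: (6,0) -> (-3,0) [heading=0, draw]
REPEAT 3 [
  -- iteration 1/3 --
  RT 60: heading 0 -> 300
  FD 20: (-3,0) -> (7,-17.321) [heading=300, draw]
  LT 144: heading 300 -> 84
  -- iteration 2/3 --
  RT 60: heading 84 -> 24
  FD 20: (7,-17.321) -> (25.271,-9.186) [heading=24, draw]
  LT 144: heading 24 -> 168
  -- iteration 3/3 --
  RT 60: heading 168 -> 108
  FD 20: (25.271,-9.186) -> (19.091,9.835) [heading=108, draw]
  LT 144: heading 108 -> 252
]
PD: pen down
PU: pen up
Final: pos=(19.091,9.835), heading=252, 5 segment(s) drawn
Waypoints (6 total):
(0, 0)
(6, 0)
(-3, 0)
(7, -17.321)
(25.271, -9.186)
(19.091, 9.835)

Answer: (0, 0)
(6, 0)
(-3, 0)
(7, -17.321)
(25.271, -9.186)
(19.091, 9.835)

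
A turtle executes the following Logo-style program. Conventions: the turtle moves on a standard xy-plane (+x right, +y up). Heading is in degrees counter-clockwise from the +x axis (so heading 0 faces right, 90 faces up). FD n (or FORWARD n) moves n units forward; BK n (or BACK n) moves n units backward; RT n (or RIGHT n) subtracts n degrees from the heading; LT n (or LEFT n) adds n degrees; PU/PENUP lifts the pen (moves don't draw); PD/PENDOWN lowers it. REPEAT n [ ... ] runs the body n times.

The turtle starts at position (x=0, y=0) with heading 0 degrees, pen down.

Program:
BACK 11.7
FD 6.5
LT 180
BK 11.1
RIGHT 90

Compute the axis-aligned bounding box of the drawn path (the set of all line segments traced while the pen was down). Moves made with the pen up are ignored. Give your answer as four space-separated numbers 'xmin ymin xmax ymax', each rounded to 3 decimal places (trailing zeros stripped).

Executing turtle program step by step:
Start: pos=(0,0), heading=0, pen down
BK 11.7: (0,0) -> (-11.7,0) [heading=0, draw]
FD 6.5: (-11.7,0) -> (-5.2,0) [heading=0, draw]
LT 180: heading 0 -> 180
BK 11.1: (-5.2,0) -> (5.9,0) [heading=180, draw]
RT 90: heading 180 -> 90
Final: pos=(5.9,0), heading=90, 3 segment(s) drawn

Segment endpoints: x in {-11.7, -5.2, 0, 5.9}, y in {0, 0}
xmin=-11.7, ymin=0, xmax=5.9, ymax=0

Answer: -11.7 0 5.9 0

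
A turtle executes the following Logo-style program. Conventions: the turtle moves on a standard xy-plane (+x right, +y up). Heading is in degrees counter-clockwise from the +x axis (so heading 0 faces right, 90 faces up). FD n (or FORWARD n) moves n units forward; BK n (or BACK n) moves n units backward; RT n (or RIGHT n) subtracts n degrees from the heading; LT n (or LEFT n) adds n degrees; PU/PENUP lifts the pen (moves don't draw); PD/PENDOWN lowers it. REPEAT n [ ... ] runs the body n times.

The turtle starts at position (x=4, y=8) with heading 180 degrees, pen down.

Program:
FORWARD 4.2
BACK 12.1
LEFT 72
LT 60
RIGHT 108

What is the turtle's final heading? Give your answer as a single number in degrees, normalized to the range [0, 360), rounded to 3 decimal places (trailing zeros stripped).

Answer: 204

Derivation:
Executing turtle program step by step:
Start: pos=(4,8), heading=180, pen down
FD 4.2: (4,8) -> (-0.2,8) [heading=180, draw]
BK 12.1: (-0.2,8) -> (11.9,8) [heading=180, draw]
LT 72: heading 180 -> 252
LT 60: heading 252 -> 312
RT 108: heading 312 -> 204
Final: pos=(11.9,8), heading=204, 2 segment(s) drawn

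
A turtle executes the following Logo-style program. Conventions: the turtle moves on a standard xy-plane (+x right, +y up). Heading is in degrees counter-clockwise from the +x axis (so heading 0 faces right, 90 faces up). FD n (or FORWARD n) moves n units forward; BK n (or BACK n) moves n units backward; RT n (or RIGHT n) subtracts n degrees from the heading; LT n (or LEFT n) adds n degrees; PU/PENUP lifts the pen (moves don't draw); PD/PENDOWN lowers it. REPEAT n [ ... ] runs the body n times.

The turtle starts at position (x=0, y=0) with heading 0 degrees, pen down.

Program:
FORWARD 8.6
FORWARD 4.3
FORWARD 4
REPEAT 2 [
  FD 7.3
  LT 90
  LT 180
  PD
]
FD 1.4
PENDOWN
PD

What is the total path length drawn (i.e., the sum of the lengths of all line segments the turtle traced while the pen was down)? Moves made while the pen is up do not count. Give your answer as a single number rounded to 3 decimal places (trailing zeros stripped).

Answer: 32.9

Derivation:
Executing turtle program step by step:
Start: pos=(0,0), heading=0, pen down
FD 8.6: (0,0) -> (8.6,0) [heading=0, draw]
FD 4.3: (8.6,0) -> (12.9,0) [heading=0, draw]
FD 4: (12.9,0) -> (16.9,0) [heading=0, draw]
REPEAT 2 [
  -- iteration 1/2 --
  FD 7.3: (16.9,0) -> (24.2,0) [heading=0, draw]
  LT 90: heading 0 -> 90
  LT 180: heading 90 -> 270
  PD: pen down
  -- iteration 2/2 --
  FD 7.3: (24.2,0) -> (24.2,-7.3) [heading=270, draw]
  LT 90: heading 270 -> 0
  LT 180: heading 0 -> 180
  PD: pen down
]
FD 1.4: (24.2,-7.3) -> (22.8,-7.3) [heading=180, draw]
PD: pen down
PD: pen down
Final: pos=(22.8,-7.3), heading=180, 6 segment(s) drawn

Segment lengths:
  seg 1: (0,0) -> (8.6,0), length = 8.6
  seg 2: (8.6,0) -> (12.9,0), length = 4.3
  seg 3: (12.9,0) -> (16.9,0), length = 4
  seg 4: (16.9,0) -> (24.2,0), length = 7.3
  seg 5: (24.2,0) -> (24.2,-7.3), length = 7.3
  seg 6: (24.2,-7.3) -> (22.8,-7.3), length = 1.4
Total = 32.9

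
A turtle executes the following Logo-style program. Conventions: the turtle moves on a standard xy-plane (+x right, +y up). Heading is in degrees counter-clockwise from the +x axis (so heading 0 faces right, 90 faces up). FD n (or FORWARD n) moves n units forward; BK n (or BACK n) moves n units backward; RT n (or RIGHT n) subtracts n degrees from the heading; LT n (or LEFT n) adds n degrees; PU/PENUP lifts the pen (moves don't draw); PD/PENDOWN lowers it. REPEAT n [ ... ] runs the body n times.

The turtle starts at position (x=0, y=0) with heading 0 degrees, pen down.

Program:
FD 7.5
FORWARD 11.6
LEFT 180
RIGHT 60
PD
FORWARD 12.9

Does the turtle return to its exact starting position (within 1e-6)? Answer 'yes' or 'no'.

Answer: no

Derivation:
Executing turtle program step by step:
Start: pos=(0,0), heading=0, pen down
FD 7.5: (0,0) -> (7.5,0) [heading=0, draw]
FD 11.6: (7.5,0) -> (19.1,0) [heading=0, draw]
LT 180: heading 0 -> 180
RT 60: heading 180 -> 120
PD: pen down
FD 12.9: (19.1,0) -> (12.65,11.172) [heading=120, draw]
Final: pos=(12.65,11.172), heading=120, 3 segment(s) drawn

Start position: (0, 0)
Final position: (12.65, 11.172)
Distance = 16.877; >= 1e-6 -> NOT closed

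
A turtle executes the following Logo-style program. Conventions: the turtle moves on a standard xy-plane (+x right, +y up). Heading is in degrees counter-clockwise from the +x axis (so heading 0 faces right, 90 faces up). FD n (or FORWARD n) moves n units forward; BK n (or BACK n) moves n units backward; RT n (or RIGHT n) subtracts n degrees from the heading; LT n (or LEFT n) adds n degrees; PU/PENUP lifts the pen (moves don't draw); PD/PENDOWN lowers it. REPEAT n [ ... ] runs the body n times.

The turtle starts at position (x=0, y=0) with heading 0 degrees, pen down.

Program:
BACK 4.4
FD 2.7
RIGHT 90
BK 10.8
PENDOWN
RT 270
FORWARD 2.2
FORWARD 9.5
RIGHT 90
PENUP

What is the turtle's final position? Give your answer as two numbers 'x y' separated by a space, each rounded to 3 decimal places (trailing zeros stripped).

Executing turtle program step by step:
Start: pos=(0,0), heading=0, pen down
BK 4.4: (0,0) -> (-4.4,0) [heading=0, draw]
FD 2.7: (-4.4,0) -> (-1.7,0) [heading=0, draw]
RT 90: heading 0 -> 270
BK 10.8: (-1.7,0) -> (-1.7,10.8) [heading=270, draw]
PD: pen down
RT 270: heading 270 -> 0
FD 2.2: (-1.7,10.8) -> (0.5,10.8) [heading=0, draw]
FD 9.5: (0.5,10.8) -> (10,10.8) [heading=0, draw]
RT 90: heading 0 -> 270
PU: pen up
Final: pos=(10,10.8), heading=270, 5 segment(s) drawn

Answer: 10 10.8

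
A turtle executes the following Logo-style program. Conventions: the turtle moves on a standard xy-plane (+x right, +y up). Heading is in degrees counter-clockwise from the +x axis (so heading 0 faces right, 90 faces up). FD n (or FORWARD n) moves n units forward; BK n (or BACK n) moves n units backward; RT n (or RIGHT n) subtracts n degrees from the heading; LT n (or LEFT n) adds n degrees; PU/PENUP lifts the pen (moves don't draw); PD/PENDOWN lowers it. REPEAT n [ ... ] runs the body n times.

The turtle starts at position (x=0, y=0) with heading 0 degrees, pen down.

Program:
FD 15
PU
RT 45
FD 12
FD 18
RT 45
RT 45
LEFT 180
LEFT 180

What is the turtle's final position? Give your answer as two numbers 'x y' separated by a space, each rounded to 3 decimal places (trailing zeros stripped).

Answer: 36.213 -21.213

Derivation:
Executing turtle program step by step:
Start: pos=(0,0), heading=0, pen down
FD 15: (0,0) -> (15,0) [heading=0, draw]
PU: pen up
RT 45: heading 0 -> 315
FD 12: (15,0) -> (23.485,-8.485) [heading=315, move]
FD 18: (23.485,-8.485) -> (36.213,-21.213) [heading=315, move]
RT 45: heading 315 -> 270
RT 45: heading 270 -> 225
LT 180: heading 225 -> 45
LT 180: heading 45 -> 225
Final: pos=(36.213,-21.213), heading=225, 1 segment(s) drawn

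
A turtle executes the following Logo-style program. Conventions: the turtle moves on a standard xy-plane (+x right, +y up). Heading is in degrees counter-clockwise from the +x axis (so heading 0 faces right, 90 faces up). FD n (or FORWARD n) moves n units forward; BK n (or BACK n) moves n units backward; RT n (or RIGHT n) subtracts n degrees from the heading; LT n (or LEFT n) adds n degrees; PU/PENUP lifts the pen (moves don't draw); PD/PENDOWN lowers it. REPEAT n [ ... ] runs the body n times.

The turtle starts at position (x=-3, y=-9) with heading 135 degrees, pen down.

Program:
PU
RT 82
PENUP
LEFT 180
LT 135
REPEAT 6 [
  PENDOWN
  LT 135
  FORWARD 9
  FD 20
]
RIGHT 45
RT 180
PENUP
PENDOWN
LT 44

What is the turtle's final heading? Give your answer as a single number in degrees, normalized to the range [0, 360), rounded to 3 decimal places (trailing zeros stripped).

Answer: 277

Derivation:
Executing turtle program step by step:
Start: pos=(-3,-9), heading=135, pen down
PU: pen up
RT 82: heading 135 -> 53
PU: pen up
LT 180: heading 53 -> 233
LT 135: heading 233 -> 8
REPEAT 6 [
  -- iteration 1/6 --
  PD: pen down
  LT 135: heading 8 -> 143
  FD 9: (-3,-9) -> (-10.188,-3.584) [heading=143, draw]
  FD 20: (-10.188,-3.584) -> (-26.16,8.453) [heading=143, draw]
  -- iteration 2/6 --
  PD: pen down
  LT 135: heading 143 -> 278
  FD 9: (-26.16,8.453) -> (-24.908,-0.46) [heading=278, draw]
  FD 20: (-24.908,-0.46) -> (-22.124,-20.265) [heading=278, draw]
  -- iteration 3/6 --
  PD: pen down
  LT 135: heading 278 -> 53
  FD 9: (-22.124,-20.265) -> (-16.708,-13.077) [heading=53, draw]
  FD 20: (-16.708,-13.077) -> (-4.672,2.895) [heading=53, draw]
  -- iteration 4/6 --
  PD: pen down
  LT 135: heading 53 -> 188
  FD 9: (-4.672,2.895) -> (-13.584,1.643) [heading=188, draw]
  FD 20: (-13.584,1.643) -> (-33.39,-1.141) [heading=188, draw]
  -- iteration 5/6 --
  PD: pen down
  LT 135: heading 188 -> 323
  FD 9: (-33.39,-1.141) -> (-26.202,-6.557) [heading=323, draw]
  FD 20: (-26.202,-6.557) -> (-10.229,-18.593) [heading=323, draw]
  -- iteration 6/6 --
  PD: pen down
  LT 135: heading 323 -> 98
  FD 9: (-10.229,-18.593) -> (-11.482,-9.681) [heading=98, draw]
  FD 20: (-11.482,-9.681) -> (-14.265,10.124) [heading=98, draw]
]
RT 45: heading 98 -> 53
RT 180: heading 53 -> 233
PU: pen up
PD: pen down
LT 44: heading 233 -> 277
Final: pos=(-14.265,10.124), heading=277, 12 segment(s) drawn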